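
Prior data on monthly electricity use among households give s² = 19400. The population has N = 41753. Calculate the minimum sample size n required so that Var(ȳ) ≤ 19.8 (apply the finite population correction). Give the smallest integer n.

Without fpc, n₀ = s²/D = 19400/19.8 = 979.7980.
With fpc, (1 − n/N)·s²/n ≤ D requires n ≥ n₀/(1 + n₀/N) = 979.7980/(1 + 979.7980/41753) = 957.3327.
Rounding up, n = 958.

958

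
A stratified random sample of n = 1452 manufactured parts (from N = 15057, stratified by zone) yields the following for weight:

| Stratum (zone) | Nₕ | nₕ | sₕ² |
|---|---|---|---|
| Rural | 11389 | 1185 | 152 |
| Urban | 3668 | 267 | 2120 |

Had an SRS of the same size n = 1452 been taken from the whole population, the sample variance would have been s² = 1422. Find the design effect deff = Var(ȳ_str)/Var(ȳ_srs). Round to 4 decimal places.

Var(ȳ_str) = Σ Wₕ²(1−fₕ)sₕ²/nₕ with Wₕ = Nₕ/15057:
  Rural: (11389/15057)²·(1−1185/11389)·152/1185 = 0.065751305
  Urban: (3668/15057)²·(1−267/3668)·2120/267 = 0.43690162
  → Var(ȳ_str) = 0.50265293.
Var(ȳ_srs) = (1 − 1452/15057)·1422/1452 = 0.88489772.
deff = 0.50265293 / 0.88489772 = 0.5680.

0.5680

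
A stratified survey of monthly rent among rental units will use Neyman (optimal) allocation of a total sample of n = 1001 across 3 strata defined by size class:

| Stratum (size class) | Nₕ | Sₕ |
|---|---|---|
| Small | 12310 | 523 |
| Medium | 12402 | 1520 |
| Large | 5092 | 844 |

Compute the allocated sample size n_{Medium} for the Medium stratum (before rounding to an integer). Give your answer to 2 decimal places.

Neyman allocation: nₕ = n·NₕSₕ / Σⱼ NⱼSⱼ.
Σ NⱼSⱼ = 12310·523 + 12402·1520 + 5092·844 = 2.9586818 × 10^7.
n_{Medium} = 1001·12402·1520 / (2.9586818 × 10^7) = 637.78.

637.78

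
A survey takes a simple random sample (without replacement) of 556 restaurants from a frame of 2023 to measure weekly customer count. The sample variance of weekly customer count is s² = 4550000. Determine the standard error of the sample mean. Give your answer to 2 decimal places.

77.03

Under SRS without replacement, Var(ȳ) = (1 − f)·s²/n with f = n/N = 556/2023 = 0.27483935.
Var(ȳ) = (1 − 0.27483935)·4550000/556 = 0.72516065·8183.4532 = 5934.3183.
SE(ȳ) = √(5934.3183) = 77.03.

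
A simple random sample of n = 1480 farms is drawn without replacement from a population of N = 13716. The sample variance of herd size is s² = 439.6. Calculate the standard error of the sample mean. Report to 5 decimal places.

Under SRS without replacement, Var(ȳ) = (1 − f)·s²/n with f = n/N = 1480/13716 = 0.10790318.
Var(ȳ) = (1 − 0.10790318)·439.6/1480 = 0.89209682·0.29702703 = 0.26497687.
SE(ȳ) = √(0.26497687) = 0.51476.

0.51476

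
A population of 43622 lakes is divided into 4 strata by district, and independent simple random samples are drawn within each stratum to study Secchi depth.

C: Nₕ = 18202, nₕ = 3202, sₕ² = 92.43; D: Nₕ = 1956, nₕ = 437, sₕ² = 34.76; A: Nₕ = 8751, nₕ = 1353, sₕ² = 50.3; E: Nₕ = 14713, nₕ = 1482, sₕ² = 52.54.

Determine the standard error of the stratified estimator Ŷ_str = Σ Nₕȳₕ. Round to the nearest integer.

4174

Var(Ŷ_str) = Σₕ Nₕ²(1 − fₕ)sₕ²/nₕ.
C: 18202²·(1 − 3202/18202)·92.43/3202 = 7.881375 × 10^6.
D: 1956²·(1 − 437/1956)·34.76/437 = 236333.32.
A: 8751²·(1 − 1353/8751)·50.3/1353 = 2.4068122 × 10^6.
E: 14713²·(1 − 1482/14713)·52.54/1482 = 6.9013773 × 10^6.
Sum = 1.7425898 × 10^7.
SE = √(1.7425898 × 10^7) = 4174.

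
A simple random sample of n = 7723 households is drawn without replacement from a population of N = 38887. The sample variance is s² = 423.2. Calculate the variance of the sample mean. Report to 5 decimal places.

Under SRS without replacement, Var(ȳ) = (1 − f)·s²/n with f = n/N = 7723/38887 = 0.19860107.
Var(ȳ) = (1 − 0.19860107)·423.2/7723 = 0.80139893·0.054797359 = 0.043914544.

0.04391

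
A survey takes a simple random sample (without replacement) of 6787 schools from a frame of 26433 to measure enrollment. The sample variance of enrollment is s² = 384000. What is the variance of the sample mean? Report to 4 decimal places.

Under SRS without replacement, Var(ȳ) = (1 − f)·s²/n with f = n/N = 6787/26433 = 0.25676238.
Var(ȳ) = (1 − 0.25676238)·384000/6787 = 0.74323762·56.578753 = 42.051458.

42.0515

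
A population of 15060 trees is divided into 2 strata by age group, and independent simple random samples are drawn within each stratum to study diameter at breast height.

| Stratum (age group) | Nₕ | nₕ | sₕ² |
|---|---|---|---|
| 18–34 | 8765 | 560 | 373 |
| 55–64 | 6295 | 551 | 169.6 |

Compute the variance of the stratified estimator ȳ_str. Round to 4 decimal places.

Var(ȳ_str) = Σₕ Wₕ²(1 − fₕ)sₕ²/nₕ with Wₕ = Nₕ/N, N = 15060.
18–34: Wₕ = 0.58200531; term = 0.58200531²·(1 − 0.06389047)·373/560 = 0.21120362.
55–64: Wₕ = 0.41799469; term = 0.41799469²·(1 − 0.08752979)·169.6/551 = 0.04907208.
Sum = 0.2602757.

0.2603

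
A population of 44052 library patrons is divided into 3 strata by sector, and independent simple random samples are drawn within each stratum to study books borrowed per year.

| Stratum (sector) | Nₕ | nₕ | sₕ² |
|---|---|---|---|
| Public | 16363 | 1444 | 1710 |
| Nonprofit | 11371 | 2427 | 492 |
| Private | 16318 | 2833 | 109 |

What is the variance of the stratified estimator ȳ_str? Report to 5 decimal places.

Var(ȳ_str) = Σₕ Wₕ²(1 − fₕ)sₕ²/nₕ with Wₕ = Nₕ/N, N = 44052.
Public: Wₕ = 0.37144738; term = 0.37144738²·(1 − 0.08824788)·1710/1444 = 0.14897051.
Nonprofit: Wₕ = 0.25812676; term = 0.25812676²·(1 − 0.21343769)·492/2427 = 0.010624158.
Private: Wₕ = 0.37042586; term = 0.37042586²·(1 − 0.17361196)·109/2833 = 0.0043628124.
Sum = 0.16395748.

0.16396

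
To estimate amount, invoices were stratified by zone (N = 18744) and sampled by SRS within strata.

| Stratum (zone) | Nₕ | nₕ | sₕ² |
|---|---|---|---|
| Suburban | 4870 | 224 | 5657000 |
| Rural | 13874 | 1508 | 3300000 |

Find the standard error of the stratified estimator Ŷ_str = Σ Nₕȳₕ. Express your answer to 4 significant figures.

973100

Var(Ŷ_str) = Σₕ Nₕ²(1 − fₕ)sₕ²/nₕ.
Suburban: 4870²·(1 − 224/4870)·5657000/224 = 5.7140801 × 10^11.
Rural: 13874²·(1 − 1508/13874)·3300000/1508 = 3.7544258 × 10^11.
Sum = 9.4685059 × 10^11.
SE = √(9.4685059 × 10^11) = 973100.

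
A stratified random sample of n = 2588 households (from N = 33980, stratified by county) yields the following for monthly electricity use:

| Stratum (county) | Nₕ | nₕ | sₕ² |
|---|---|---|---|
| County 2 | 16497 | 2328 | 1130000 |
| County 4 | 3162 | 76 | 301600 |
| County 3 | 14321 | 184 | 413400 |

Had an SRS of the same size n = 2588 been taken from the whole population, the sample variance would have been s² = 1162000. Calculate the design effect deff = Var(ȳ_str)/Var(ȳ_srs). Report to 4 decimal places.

1.2675

Var(ȳ_str) = Σ Wₕ²(1−fₕ)sₕ²/nₕ with Wₕ = Nₕ/33980:
  County 2: (16497/33980)²·(1−2328/16497)·1130000/2328 = 98.26365
  County 4: (3162/33980)²·(1−76/3162)·301600/76 = 33.537353
  County 3: (14321/33980)²·(1−184/14321)·413400/184 = 393.94583
  → Var(ȳ_str) = 525.74683.
Var(ȳ_srs) = (1 − 2588/33980)·1162000/2588 = 414.79878.
deff = 525.74683 / 414.79878 = 1.2675.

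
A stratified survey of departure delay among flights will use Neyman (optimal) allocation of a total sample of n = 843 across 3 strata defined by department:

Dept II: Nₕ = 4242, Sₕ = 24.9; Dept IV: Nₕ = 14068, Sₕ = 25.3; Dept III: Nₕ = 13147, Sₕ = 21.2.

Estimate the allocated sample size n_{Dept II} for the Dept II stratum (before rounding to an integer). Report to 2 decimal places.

120.29

Neyman allocation: nₕ = n·NₕSₕ / Σⱼ NⱼSⱼ.
Σ NⱼSⱼ = 4242·24.9 + 14068·25.3 + 13147·21.2 = 740262.6.
n_{Dept II} = 843·4242·24.9 / 740262.6 = 120.29.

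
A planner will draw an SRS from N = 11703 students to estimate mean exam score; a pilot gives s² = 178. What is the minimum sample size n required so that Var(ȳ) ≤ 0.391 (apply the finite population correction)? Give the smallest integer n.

439

Without fpc, n₀ = s²/D = 178/0.391 = 455.2430.
With fpc, (1 − n/N)·s²/n ≤ D requires n ≥ n₀/(1 + n₀/N) = 455.2430/(1 + 455.2430/11703) = 438.1973.
Rounding up, n = 439.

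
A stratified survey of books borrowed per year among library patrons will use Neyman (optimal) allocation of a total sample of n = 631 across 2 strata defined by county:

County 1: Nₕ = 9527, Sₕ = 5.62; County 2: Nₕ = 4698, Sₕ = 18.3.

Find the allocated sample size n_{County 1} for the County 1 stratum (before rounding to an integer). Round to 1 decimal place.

Neyman allocation: nₕ = n·NₕSₕ / Σⱼ NⱼSⱼ.
Σ NⱼSⱼ = 9527·5.62 + 4698·18.3 = 139515.14.
n_{County 1} = 631·9527·5.62 / 139515.14 = 242.2.

242.2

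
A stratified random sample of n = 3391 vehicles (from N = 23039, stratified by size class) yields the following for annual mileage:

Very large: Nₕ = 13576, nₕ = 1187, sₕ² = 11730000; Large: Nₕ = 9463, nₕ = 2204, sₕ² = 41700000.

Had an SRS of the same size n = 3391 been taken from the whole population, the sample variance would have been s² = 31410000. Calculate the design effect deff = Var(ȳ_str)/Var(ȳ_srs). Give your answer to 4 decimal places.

0.7064

Var(ȳ_str) = Σ Wₕ²(1−fₕ)sₕ²/nₕ with Wₕ = Nₕ/23039:
  Very large: (13576/23039)²·(1−1187/13576)·11730000/1187 = 3131.3249
  Large: (9463/23039)²·(1−2204/9463)·41700000/2204 = 2448.5155
  → Var(ȳ_str) = 5579.8404.
Var(ȳ_srs) = (1 − 3391/23039)·31410000/3391 = 7899.4139.
deff = 5579.8404 / 7899.4139 = 0.7064.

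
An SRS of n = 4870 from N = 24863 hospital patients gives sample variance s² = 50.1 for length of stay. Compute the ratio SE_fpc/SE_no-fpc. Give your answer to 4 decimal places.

f = n/N = 4870/24863 = 0.19587339.
SE_no-fpc = √(s²/n) = 0.10142719; SE_fpc = √((1−f)s²/n) = 0.09095291.
Ratio = √(1−f) = 0.89673107.

0.8967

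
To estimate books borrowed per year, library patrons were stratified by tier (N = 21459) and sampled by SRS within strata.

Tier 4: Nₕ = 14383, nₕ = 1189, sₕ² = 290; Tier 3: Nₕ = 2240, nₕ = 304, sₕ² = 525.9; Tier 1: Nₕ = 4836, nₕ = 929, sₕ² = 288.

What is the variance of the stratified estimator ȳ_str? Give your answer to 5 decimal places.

0.12952

Var(ȳ_str) = Σₕ Wₕ²(1 − fₕ)sₕ²/nₕ with Wₕ = Nₕ/N, N = 21459.
Tier 4: Wₕ = 0.67025490; term = 0.67025490²·(1 − 0.08266704)·290/1189 = 0.10051321.
Tier 3: Wₕ = 0.10438511; term = 0.10438511²·(1 − 0.13571429)·525.9/304 = 0.01629161.
Tier 1: Wₕ = 0.22535999; term = 0.22535999²·(1 − 0.19210091)·288/929 = 0.012720012.
Sum = 0.12952483.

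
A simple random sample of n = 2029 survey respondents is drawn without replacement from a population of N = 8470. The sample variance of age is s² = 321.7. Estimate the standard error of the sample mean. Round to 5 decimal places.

0.34723

Under SRS without replacement, Var(ȳ) = (1 − f)·s²/n with f = n/N = 2029/8470 = 0.23955136.
Var(ȳ) = (1 − 0.23955136)·321.7/2029 = 0.76044864·0.15855101 = 0.1205699.
SE(ȳ) = √(0.1205699) = 0.34723.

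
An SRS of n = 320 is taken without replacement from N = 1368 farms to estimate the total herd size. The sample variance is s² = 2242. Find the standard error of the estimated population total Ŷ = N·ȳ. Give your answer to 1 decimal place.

Var(Ŷ) = N²·Var(ȳ) = N²·(1 − n/N)·s²/n.
f = 320/1368 = 0.23391813; Var(ȳ) = 0.76608187·2242/320 = 5.3673611.
Var(Ŷ) = 1368² · 5.3673611 = 1.0044608 × 10^7.
SE(Ŷ) = √(1.0044608 × 10^7) = 3169.3.

3169.3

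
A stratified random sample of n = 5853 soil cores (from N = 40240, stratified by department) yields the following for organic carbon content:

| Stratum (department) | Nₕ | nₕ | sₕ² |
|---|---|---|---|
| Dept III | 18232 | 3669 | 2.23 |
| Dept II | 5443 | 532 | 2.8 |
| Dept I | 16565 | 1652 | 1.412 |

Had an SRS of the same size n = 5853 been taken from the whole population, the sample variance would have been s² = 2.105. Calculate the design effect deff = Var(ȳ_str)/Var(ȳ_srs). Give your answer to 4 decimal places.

Var(ȳ_str) = Σ Wₕ²(1−fₕ)sₕ²/nₕ with Wₕ = Nₕ/40240:
  Dept III: (18232/40240)²·(1−3669/18232)·2.23/3669 = 9.9661259 × 10^-5
  Dept II: (5443/40240)²·(1−532/5443)·2.8/532 = 8.6883783 × 10^-5
  Dept I: (16565/40240)²·(1−1652/16565)·1.412/1652 = 1.3039627 × 10^-4
  → Var(ȳ_str) = 3.1694131 × 10^-4.
Var(ȳ_srs) = (1 − 5853/40240)·2.105/5853 = 3.0733349 × 10^-4.
deff = (3.1694131 × 10^-4) / (3.0733349 × 10^-4) = 1.0313.

1.0313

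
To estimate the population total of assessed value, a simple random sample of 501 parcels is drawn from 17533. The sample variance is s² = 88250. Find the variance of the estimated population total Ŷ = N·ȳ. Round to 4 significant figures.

Var(Ŷ) = N²·Var(ȳ) = N²·(1 − n/N)·s²/n.
f = 501/17533 = 0.02857469; Var(ȳ) = 0.97142531·88250/501 = 171.11434.
Var(Ŷ) = 17533² · 171.11434 = 5.260159 × 10^10.

5.260 × 10^10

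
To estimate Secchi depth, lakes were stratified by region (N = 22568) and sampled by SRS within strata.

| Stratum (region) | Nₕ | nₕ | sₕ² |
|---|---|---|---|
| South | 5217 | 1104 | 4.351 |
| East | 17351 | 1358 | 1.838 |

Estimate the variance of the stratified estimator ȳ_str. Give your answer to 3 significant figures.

9.03 × 10^-4

Var(ȳ_str) = Σₕ Wₕ²(1 − fₕ)sₕ²/nₕ with Wₕ = Nₕ/N, N = 22568.
South: Wₕ = 0.23116803; term = 0.23116803²·(1 − 0.21161587)·4.351/1104 = 1.6604026 × 10^-4.
East: Wₕ = 0.76883197; term = 0.76883197²·(1 − 0.07826638)·1.838/1358 = 7.3741852 × 10^-4.
Sum = 9.0345878 × 10^-4.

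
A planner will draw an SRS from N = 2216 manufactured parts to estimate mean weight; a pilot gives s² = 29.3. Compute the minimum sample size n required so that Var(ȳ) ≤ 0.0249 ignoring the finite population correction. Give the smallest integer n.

1177

Without fpc, n₀ = s²/D = 29.3/0.0249 = 1176.7068.
Rounding up, n = 1177.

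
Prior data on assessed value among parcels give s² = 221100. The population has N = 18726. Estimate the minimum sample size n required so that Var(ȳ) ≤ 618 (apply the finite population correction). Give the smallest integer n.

Without fpc, n₀ = s²/D = 221100/618 = 357.7670.
With fpc, (1 − n/N)·s²/n ≤ D requires n ≥ n₀/(1 + n₀/N) = 357.7670/(1 + 357.7670/18726) = 351.0599.
Rounding up, n = 352.

352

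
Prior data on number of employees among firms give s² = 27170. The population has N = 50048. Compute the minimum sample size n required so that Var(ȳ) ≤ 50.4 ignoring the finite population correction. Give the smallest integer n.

540

Without fpc, n₀ = s²/D = 27170/50.4 = 539.0873.
Rounding up, n = 540.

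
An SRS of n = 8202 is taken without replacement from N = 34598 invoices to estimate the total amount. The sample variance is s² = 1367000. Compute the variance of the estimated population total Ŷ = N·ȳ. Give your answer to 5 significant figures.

1.5221 × 10^11

Var(Ŷ) = N²·Var(ȳ) = N²·(1 − n/N)·s²/n.
f = 8202/34598 = 0.23706573; Var(ȳ) = 0.76293427·1367000/8202 = 127.15571.
Var(Ŷ) = 34598² · 127.15571 = 1.5220813 × 10^11.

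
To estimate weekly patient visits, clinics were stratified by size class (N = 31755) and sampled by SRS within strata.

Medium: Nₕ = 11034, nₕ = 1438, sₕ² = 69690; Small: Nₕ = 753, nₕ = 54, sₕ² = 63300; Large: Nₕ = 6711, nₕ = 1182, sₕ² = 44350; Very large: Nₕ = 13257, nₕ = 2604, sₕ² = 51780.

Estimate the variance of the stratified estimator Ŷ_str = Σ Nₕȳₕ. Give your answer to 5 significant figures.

9.9489 × 10^9

Var(Ŷ_str) = Σₕ Nₕ²(1 − fₕ)sₕ²/nₕ.
Medium: 11034²·(1 − 1438/11034)·69690/1438 = 5.1313873 × 10^9.
Small: 753²·(1 − 54/753)·63300/54 = 6.1699565 × 10^8.
Large: 6711²·(1 − 1182/6711)·44350/1182 = 1.3922268 × 10^9.
Very large: 13257²·(1 − 2604/13257)·51780/2604 = 2.808266 × 10^9.
Sum = 9.9488758 × 10^9.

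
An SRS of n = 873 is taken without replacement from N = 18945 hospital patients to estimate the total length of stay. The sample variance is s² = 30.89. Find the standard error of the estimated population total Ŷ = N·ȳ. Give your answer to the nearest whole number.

Var(Ŷ) = N²·Var(ȳ) = N²·(1 − n/N)·s²/n.
f = 873/18945 = 0.04608076; Var(ȳ) = 0.95391924·30.89/873 = 0.033753225.
Var(Ŷ) = 18945² · 0.033753225 = 1.2114472 × 10^7.
SE(Ŷ) = √(1.2114472 × 10^7) = 3481.

3481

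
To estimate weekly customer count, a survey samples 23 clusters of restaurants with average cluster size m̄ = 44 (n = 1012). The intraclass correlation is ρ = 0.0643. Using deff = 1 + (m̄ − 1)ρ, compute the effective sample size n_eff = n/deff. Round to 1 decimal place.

268.8

deff = 1 + (44 − 1)·0.0643 = 1 + 2.7649 = 3.7649.
n_eff = 1012 / 3.7649 = 268.8.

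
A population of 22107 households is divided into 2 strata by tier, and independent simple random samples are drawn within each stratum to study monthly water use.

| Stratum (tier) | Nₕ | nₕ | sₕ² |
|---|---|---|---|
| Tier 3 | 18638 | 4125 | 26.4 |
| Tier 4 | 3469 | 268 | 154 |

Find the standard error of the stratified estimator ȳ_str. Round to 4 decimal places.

0.1288

Var(ȳ_str) = Σₕ Wₕ²(1 − fₕ)sₕ²/nₕ with Wₕ = Nₕ/N, N = 22107.
Tier 3: Wₕ = 0.84308138; term = 0.84308138²·(1 − 0.22132203)·26.4/4125 = 0.0035422308.
Tier 4: Wₕ = 0.15691862; term = 0.15691862²·(1 − 0.07725569)·154/268 = 0.013056184.
Sum = 0.016598415.
SE = √(0.016598415) = 0.1288.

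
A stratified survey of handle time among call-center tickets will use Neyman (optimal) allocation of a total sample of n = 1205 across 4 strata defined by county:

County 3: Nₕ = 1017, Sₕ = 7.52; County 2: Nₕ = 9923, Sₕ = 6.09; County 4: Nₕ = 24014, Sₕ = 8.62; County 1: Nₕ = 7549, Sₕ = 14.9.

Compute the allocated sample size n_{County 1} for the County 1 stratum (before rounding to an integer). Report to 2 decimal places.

Neyman allocation: nₕ = n·NₕSₕ / Σⱼ NⱼSⱼ.
Σ NⱼSⱼ = 1017·7.52 + 9923·6.09 + 24014·8.62 + 7549·14.9 = 387559.69.
n_{County 1} = 1205·7549·14.9 / 387559.69 = 349.72.

349.72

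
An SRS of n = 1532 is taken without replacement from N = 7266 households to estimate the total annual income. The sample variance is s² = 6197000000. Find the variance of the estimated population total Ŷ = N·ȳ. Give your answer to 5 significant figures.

1.6853 × 10^14

Var(Ŷ) = N²·Var(ȳ) = N²·(1 − n/N)·s²/n.
f = 1532/7266 = 0.21084503; Var(ȳ) = 0.78915497·6197000000/1532 = 3.1921628 × 10^6.
Var(Ŷ) = 7266² · (3.1921628 × 10^6) = 1.6852946 × 10^14.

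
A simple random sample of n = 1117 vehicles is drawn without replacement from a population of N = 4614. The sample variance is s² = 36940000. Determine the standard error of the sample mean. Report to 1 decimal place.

158.3

Under SRS without replacement, Var(ȳ) = (1 − f)·s²/n with f = n/N = 1117/4614 = 0.24208929.
Var(ȳ) = (1 − 0.24208929)·36940000/1117 = 0.75791071·33070.725 = 25064.657.
SE(ȳ) = √(25064.657) = 158.3.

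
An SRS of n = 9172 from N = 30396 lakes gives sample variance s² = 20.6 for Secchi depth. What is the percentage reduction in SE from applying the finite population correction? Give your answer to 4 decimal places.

f = n/N = 9172/30396 = 0.30175023.
SE_no-fpc = √(s²/n) = 0.047391624; SE_fpc = √((1−f)s²/n) = 0.039601076.
Ratio = √(1−f) = 0.83561341. Reduction = 100·(1 − 0.83561341) = 16.4387%.

16.4387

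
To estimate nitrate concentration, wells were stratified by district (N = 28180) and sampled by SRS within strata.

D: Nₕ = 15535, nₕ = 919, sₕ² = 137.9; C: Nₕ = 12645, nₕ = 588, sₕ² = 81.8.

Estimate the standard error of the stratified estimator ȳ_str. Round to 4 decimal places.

0.2638

Var(ȳ_str) = Σₕ Wₕ²(1 − fₕ)sₕ²/nₕ with Wₕ = Nₕ/N, N = 28180.
D: Wₕ = 0.55127750; term = 0.55127750²·(1 − 0.05915674)·137.9/919 = 0.042904868.
C: Wₕ = 0.44872250; term = 0.44872250²·(1 − 0.04650059)·81.8/588 = 0.02670866.
Sum = 0.069613528.
SE = √(0.069613528) = 0.2638.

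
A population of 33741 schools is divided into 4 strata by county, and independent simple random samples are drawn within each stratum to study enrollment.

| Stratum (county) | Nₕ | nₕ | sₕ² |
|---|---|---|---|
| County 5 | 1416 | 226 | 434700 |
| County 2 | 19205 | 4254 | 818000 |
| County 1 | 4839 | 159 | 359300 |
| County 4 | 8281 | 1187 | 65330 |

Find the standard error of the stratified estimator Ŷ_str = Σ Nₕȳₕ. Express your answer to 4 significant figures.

Var(Ŷ_str) = Σₕ Nₕ²(1 − fₕ)sₕ²/nₕ.
County 5: 1416²·(1 − 226/1416)·434700/226 = 3.2410924 × 10^9.
County 2: 19205²·(1 − 4254/19205)·818000/4254 = 5.5212876 × 10^10.
County 1: 4839²·(1 − 159/4839)·359300/159 = 5.1175438 × 10^10.
County 4: 8281²·(1 − 1187/8281)·65330/1187 = 3.2332248 × 10^9.
Sum = 1.1286263 × 10^11.
SE = √(1.1286263 × 10^11) = 336000.

336000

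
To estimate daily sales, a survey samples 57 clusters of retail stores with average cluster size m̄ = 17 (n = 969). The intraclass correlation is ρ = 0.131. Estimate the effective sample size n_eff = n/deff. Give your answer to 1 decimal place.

deff = 1 + (17 − 1)·0.131 = 1 + 2.096 = 3.096.
n_eff = 969 / 3.096 = 313.0.

313.0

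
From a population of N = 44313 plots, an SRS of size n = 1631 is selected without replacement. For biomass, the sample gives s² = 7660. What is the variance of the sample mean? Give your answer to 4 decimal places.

Under SRS without replacement, Var(ȳ) = (1 − f)·s²/n with f = n/N = 1631/44313 = 0.03680635.
Var(ȳ) = (1 − 0.03680635)·7660/1631 = 0.96319365·4.6965052 = 4.523644.

4.5236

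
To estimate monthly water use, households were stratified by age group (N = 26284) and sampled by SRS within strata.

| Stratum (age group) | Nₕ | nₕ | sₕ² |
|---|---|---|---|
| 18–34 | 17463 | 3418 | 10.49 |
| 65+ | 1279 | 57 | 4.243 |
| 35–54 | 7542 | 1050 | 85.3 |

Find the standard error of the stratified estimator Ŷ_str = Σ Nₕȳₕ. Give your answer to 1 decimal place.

Var(Ŷ_str) = Σₕ Nₕ²(1 − fₕ)sₕ²/nₕ.
18–34: 17463²·(1 − 3418/17463)·10.49/3418 = 752738.32.
65+: 1279²·(1 − 57/1279)·4.243/57 = 116342.91.
35–54: 7542²·(1 − 1050/7542)·85.3/1050 = 3.9776336 × 10^6.
Sum = 4.8467148 × 10^6.
SE = √(4.8467148 × 10^6) = 2201.5.

2201.5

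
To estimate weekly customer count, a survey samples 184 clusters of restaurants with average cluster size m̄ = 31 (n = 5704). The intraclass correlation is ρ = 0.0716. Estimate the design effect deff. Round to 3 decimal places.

deff = 1 + (31 − 1)·0.0716 = 1 + 2.148 = 3.148.

3.148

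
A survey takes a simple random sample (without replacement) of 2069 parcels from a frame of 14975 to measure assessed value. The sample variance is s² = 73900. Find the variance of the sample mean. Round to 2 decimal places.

30.78

Under SRS without replacement, Var(ȳ) = (1 − f)·s²/n with f = n/N = 2069/14975 = 0.13816361.
Var(ȳ) = (1 − 0.13816361)·73900/2069 = 0.86183639·35.717738 = 30.782847.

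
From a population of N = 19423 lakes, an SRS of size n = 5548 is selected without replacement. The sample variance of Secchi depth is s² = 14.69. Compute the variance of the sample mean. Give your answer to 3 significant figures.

Under SRS without replacement, Var(ȳ) = (1 − f)·s²/n with f = n/N = 5548/19423 = 0.28564074.
Var(ȳ) = (1 − 0.28564074)·14.69/5548 = 0.71435926·0.002647801 = 0.0018914812.

0.00189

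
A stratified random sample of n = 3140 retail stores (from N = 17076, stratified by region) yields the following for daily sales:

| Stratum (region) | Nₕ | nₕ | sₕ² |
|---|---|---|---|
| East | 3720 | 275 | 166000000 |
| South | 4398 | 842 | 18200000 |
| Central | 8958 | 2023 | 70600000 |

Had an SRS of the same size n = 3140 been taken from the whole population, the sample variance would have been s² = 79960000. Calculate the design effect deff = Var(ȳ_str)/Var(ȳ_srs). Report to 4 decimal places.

1.6901

Var(ȳ_str) = Σ Wₕ²(1−fₕ)sₕ²/nₕ with Wₕ = Nₕ/17076:
  East: (3720/17076)²·(1−275/3720)·166000000/275 = 26529.879
  South: (4398/17076)²·(1−842/4398)·18200000/842 = 1159.3217
  Central: (8958/17076)²·(1−2023/8958)·70600000/2023 = 7435.2239
  → Var(ȳ_str) = 35124.425.
Var(ȳ_srs) = (1 − 3140/17076)·79960000/3140 = 20782.373.
deff = 35124.425 / 20782.373 = 1.6901.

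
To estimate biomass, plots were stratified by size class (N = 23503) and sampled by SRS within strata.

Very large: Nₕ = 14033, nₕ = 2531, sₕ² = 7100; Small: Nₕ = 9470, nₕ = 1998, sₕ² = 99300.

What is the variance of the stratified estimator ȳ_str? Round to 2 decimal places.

7.19

Var(ȳ_str) = Σₕ Wₕ²(1 − fₕ)sₕ²/nₕ with Wₕ = Nₕ/N, N = 23503.
Very large: Wₕ = 0.59707271; term = 0.59707271²·(1 − 0.18036058)·7100/2531 = 0.8196784.
Small: Wₕ = 0.40292729; term = 0.40292729²·(1 − 0.21098205)·99300/1998 = 6.3664012.
Sum = 7.1860796.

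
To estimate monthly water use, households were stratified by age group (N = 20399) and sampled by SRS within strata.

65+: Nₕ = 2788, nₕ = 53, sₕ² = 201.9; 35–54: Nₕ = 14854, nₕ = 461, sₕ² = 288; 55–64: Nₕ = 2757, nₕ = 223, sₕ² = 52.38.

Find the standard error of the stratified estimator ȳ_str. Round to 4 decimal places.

0.6283

Var(ȳ_str) = Σₕ Wₕ²(1 − fₕ)sₕ²/nₕ with Wₕ = Nₕ/N, N = 20399.
65+: Wₕ = 0.13667337; term = 0.13667337²·(1 − 0.01901004)·201.9/53 = 0.069806007.
35–54: Wₕ = 0.72817295; term = 0.72817295²·(1 − 0.03103541)·288/461 = 0.32097304.
55–64: Wₕ = 0.13515368; term = 0.13515368²·(1 − 0.08088502)·52.38/223 = 0.00394354.
Sum = 0.39472259.
SE = √(0.39472259) = 0.6283.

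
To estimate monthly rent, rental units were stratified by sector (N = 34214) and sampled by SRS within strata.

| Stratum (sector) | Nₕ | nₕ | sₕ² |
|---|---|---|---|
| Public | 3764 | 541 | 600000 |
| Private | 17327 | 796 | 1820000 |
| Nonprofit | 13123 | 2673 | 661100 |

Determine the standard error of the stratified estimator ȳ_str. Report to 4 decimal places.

24.4935

Var(ȳ_str) = Σₕ Wₕ²(1 − fₕ)sₕ²/nₕ with Wₕ = Nₕ/N, N = 34214.
Public: Wₕ = 0.11001344; term = 0.11001344²·(1 − 0.14373007)·600000/541 = 11.493603.
Private: Wₕ = 0.50643012; term = 0.50643012²·(1 − 0.04593986)·1820000/796 = 559.46525.
Nonprofit: Wₕ = 0.38355644; term = 0.38355644²·(1 − 0.20368818)·661100/2673 = 28.974097.
Sum = 599.93295.
SE = √(599.93295) = 24.4935.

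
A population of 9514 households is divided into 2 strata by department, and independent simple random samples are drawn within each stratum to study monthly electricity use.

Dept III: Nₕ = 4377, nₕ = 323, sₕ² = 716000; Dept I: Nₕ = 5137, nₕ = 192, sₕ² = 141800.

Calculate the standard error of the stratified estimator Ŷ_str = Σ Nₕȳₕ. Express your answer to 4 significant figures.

241000

Var(Ŷ_str) = Σₕ Nₕ²(1 − fₕ)sₕ²/nₕ.
Dept III: 4377²·(1 − 323/4377)·716000/323 = 3.9334243 × 10^10.
Dept I: 5137²·(1 − 192/5137)·141800/192 = 1.8760779 × 10^10.
Sum = 5.8095022 × 10^10.
SE = √(5.8095022 × 10^10) = 241000.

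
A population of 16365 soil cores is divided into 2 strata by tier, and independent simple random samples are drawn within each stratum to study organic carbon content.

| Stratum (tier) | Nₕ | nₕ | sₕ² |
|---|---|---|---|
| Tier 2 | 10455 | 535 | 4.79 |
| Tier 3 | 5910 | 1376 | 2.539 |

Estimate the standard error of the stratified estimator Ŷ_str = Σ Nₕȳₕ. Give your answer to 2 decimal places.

988.95

Var(Ŷ_str) = Σₕ Nₕ²(1 − fₕ)sₕ²/nₕ.
Tier 2: 10455²·(1 − 535/10455)·4.79/535 = 928575.97.
Tier 3: 5910²·(1 − 1376/5910)·2.539/1376 = 49443.962.
Sum = 978019.93.
SE = √(978019.93) = 988.95.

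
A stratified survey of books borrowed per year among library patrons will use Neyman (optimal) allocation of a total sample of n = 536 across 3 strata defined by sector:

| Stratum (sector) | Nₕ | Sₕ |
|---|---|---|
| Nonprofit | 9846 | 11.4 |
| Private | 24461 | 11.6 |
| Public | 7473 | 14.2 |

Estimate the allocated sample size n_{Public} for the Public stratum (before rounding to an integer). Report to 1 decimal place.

Neyman allocation: nₕ = n·NₕSₕ / Σⱼ NⱼSⱼ.
Σ NⱼSⱼ = 9846·11.4 + 24461·11.6 + 7473·14.2 = 502108.6.
n_{Public} = 536·7473·14.2 / 502108.6 = 113.3.

113.3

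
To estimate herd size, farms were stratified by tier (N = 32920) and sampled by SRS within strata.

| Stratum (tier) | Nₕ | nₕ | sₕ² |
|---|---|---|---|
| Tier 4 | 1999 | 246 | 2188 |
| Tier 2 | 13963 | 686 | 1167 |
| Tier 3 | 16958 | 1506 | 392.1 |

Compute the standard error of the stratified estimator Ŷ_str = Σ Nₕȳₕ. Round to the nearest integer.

20366

Var(Ŷ_str) = Σₕ Nₕ²(1 − fₕ)sₕ²/nₕ.
Tier 4: 1999²·(1 − 246/1999)·2188/246 = 3.1167855 × 10^7.
Tier 2: 13963²·(1 − 686/13963)·1167/686 = 3.1537367 × 10^8.
Tier 3: 16958²·(1 − 1506/16958)·392.1/1506 = 6.8223061 × 10^7.
Sum = 4.1476459 × 10^8.
SE = √(4.1476459 × 10^8) = 20366.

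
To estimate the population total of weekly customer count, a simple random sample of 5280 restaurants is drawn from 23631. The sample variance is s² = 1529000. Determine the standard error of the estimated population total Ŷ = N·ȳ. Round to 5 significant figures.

Var(Ŷ) = N²·Var(ȳ) = N²·(1 − n/N)·s²/n.
f = 5280/23631 = 0.22343532; Var(ȳ) = 0.77656468·1529000/5280 = 224.88019.
Var(Ŷ) = 23631² · 224.88019 = 1.2557853 × 10^11.
SE(Ŷ) = √(1.2557853 × 10^11) = 354370.

354370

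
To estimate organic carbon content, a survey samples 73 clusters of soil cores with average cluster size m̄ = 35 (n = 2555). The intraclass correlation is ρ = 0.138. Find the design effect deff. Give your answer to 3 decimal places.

deff = 1 + (35 − 1)·0.138 = 1 + 4.692 = 5.692.

5.692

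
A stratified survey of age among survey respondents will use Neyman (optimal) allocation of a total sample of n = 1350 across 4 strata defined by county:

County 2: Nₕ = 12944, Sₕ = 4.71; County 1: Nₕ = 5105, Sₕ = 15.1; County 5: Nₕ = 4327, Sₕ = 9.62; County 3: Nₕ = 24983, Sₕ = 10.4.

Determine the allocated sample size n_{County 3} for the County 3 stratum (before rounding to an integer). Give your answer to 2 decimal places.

Neyman allocation: nₕ = n·NₕSₕ / Σⱼ NⱼSⱼ.
Σ NⱼSⱼ = 12944·4.71 + 5105·15.1 + 4327·9.62 + 24983·10.4 = 439500.68.
n_{County 3} = 1350·24983·10.4 / 439500.68 = 798.09.

798.09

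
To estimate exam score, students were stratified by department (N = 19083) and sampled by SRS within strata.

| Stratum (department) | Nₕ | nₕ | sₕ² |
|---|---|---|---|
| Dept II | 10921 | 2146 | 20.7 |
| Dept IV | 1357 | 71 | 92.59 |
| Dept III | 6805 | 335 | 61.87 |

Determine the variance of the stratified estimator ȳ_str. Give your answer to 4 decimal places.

0.0311

Var(ȳ_str) = Σₕ Wₕ²(1 − fₕ)sₕ²/nₕ with Wₕ = Nₕ/N, N = 19083.
Dept II: Wₕ = 0.57228947; term = 0.57228947²·(1 − 0.19650215)·20.7/2146 = 0.0025383813.
Dept IV: Wₕ = 0.07111041; term = 0.07111041²·(1 − 0.05232130)·92.59/71 = 0.006249327.
Dept III: Wₕ = 0.35660012; term = 0.35660012²·(1 − 0.04922851)·61.87/335 = 0.022329265.
Sum = 0.031116973.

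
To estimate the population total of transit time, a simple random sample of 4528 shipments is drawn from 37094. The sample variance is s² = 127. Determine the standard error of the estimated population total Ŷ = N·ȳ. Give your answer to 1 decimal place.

Var(Ŷ) = N²·Var(ȳ) = N²·(1 − n/N)·s²/n.
f = 4528/37094 = 0.12206826; Var(ȳ) = 0.87793174·127/4528 = 0.024623969.
Var(Ŷ) = 37094² · 0.024623969 = 3.3881715 × 10^7.
SE(Ŷ) = √(3.3881715 × 10^7) = 5820.8.

5820.8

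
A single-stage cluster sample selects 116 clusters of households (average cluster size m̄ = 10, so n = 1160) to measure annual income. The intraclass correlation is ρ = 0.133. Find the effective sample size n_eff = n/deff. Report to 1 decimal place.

528.0

deff = 1 + (10 − 1)·0.133 = 1 + 1.197 = 2.197.
n_eff = 1160 / 2.197 = 528.0.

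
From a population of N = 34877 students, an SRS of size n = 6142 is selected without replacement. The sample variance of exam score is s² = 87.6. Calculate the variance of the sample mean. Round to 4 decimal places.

Under SRS without replacement, Var(ȳ) = (1 − f)·s²/n with f = n/N = 6142/34877 = 0.17610460.
Var(ȳ) = (1 − 0.17610460)·87.6/6142 = 0.82389540·0.014262455 = 0.011750771.

0.0118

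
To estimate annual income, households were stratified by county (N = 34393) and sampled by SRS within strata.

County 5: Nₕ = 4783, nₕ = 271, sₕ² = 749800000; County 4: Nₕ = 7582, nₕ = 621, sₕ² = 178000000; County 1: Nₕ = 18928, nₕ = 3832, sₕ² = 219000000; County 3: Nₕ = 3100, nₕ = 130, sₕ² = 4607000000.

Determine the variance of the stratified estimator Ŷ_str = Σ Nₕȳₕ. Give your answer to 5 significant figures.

Var(Ŷ_str) = Σₕ Nₕ²(1 − fₕ)sₕ²/nₕ.
County 5: 4783²·(1 − 271/4783)·749800000/271 = 5.97098 × 10^13.
County 4: 7582²·(1 − 621/7582)·178000000/621 = 1.512808 × 10^13.
County 1: 18928²·(1 − 3832/18928)·219000000/3832 = 1.6329964 × 10^13.
County 3: 3100²·(1 − 130/3100)·4607000000/130 = 3.2628192 × 10^14.
Sum = 4.1744976 × 10^14.

4.1745 × 10^14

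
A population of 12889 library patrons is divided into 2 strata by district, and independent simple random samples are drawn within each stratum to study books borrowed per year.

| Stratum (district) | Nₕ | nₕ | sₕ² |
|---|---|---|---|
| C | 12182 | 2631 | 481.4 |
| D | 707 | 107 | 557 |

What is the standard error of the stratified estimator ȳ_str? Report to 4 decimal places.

Var(ȳ_str) = Σₕ Wₕ²(1 − fₕ)sₕ²/nₕ with Wₕ = Nₕ/N, N = 12889.
C: Wₕ = 0.94514702; term = 0.94514702²·(1 − 0.21597439)·481.4/2631 = 0.12814871.
D: Wₕ = 0.05485298; term = 0.05485298²·(1 − 0.15134371)·557/107 = 0.013292407.
Sum = 0.14144112.
SE = √(0.14144112) = 0.3761.

0.3761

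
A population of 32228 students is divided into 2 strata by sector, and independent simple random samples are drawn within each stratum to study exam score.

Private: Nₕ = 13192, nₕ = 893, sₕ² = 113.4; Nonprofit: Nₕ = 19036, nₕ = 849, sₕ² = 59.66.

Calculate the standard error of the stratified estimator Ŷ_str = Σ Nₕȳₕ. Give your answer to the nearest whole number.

Var(Ŷ_str) = Σₕ Nₕ²(1 − fₕ)sₕ²/nₕ.
Private: 13192²·(1 − 893/13192)·113.4/893 = 2.0603549 × 10^7.
Nonprofit: 19036²·(1 − 849/19036)·59.66/849 = 2.4328331 × 10^7.
Sum = 4.493188 × 10^7.
SE = √(4.493188 × 10^7) = 6703.

6703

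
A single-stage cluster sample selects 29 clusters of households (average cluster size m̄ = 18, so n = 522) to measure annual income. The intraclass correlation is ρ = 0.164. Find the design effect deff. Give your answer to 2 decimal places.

deff = 1 + (18 − 1)·0.164 = 1 + 2.788 = 3.788.

3.79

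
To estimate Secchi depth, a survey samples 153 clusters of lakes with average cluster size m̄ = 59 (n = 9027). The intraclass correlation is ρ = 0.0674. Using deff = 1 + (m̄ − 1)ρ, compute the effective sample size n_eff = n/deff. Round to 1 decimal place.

1838.8

deff = 1 + (59 − 1)·0.0674 = 1 + 3.9092 = 4.9092.
n_eff = 9027 / 4.9092 = 1838.8.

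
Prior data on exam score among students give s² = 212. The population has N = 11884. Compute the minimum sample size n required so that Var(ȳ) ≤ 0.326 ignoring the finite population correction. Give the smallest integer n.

651

Without fpc, n₀ = s²/D = 212/0.326 = 650.3067.
Rounding up, n = 651.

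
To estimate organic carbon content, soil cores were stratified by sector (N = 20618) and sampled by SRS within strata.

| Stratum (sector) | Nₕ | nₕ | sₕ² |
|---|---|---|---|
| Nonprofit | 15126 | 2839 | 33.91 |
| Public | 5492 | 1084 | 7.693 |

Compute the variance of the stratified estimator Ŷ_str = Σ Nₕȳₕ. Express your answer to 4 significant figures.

2.392 × 10^6

Var(Ŷ_str) = Σₕ Nₕ²(1 − fₕ)sₕ²/nₕ.
Nonprofit: 15126²·(1 − 2839/15126)·33.91/2839 = 2.2198946 × 10^6.
Public: 5492²·(1 − 1084/5492)·7.693/1084 = 171806.09.
Sum = 2.3917007 × 10^6.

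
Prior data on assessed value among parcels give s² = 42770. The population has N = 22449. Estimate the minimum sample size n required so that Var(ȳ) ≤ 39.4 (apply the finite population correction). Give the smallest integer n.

1036

Without fpc, n₀ = s²/D = 42770/39.4 = 1085.5330.
With fpc, (1 − n/N)·s²/n ≤ D requires n ≥ n₀/(1 + n₀/N) = 1085.5330/(1 + 1085.5330/22449) = 1035.4627.
Rounding up, n = 1036.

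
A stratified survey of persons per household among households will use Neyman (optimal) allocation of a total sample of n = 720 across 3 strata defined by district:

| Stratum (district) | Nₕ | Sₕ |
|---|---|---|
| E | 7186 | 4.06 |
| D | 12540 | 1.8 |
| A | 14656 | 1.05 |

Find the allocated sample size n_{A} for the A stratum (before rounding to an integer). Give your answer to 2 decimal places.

Neyman allocation: nₕ = n·NₕSₕ / Σⱼ NⱼSⱼ.
Σ NⱼSⱼ = 7186·4.06 + 12540·1.8 + 14656·1.05 = 67135.96.
n_{A} = 720·14656·1.05 / 67135.96 = 165.04.

165.04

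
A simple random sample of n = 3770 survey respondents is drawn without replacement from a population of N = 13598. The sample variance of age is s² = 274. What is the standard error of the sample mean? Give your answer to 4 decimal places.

Under SRS without replacement, Var(ȳ) = (1 − f)·s²/n with f = n/N = 3770/13598 = 0.27724665.
Var(ȳ) = (1 − 0.27724665)·274/3770 = 0.72275335·0.072679045 = 0.052529023.
SE(ȳ) = √(0.052529023) = 0.2292.

0.2292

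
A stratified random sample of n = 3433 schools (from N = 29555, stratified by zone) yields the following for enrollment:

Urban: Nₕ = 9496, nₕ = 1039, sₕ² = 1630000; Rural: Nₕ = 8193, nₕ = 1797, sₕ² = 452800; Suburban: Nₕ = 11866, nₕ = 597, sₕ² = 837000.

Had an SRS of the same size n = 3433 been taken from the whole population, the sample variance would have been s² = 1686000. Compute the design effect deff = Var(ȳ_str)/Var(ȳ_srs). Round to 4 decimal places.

0.8616

Var(ȳ_str) = Σ Wₕ²(1−fₕ)sₕ²/nₕ with Wₕ = Nₕ/29555:
  Urban: (9496/29555)²·(1−1039/9496)·1630000/1039 = 144.23384
  Rural: (8193/29555)²·(1−1797/8193)·452800/1797 = 15.116381
  Suburban: (11866/29555)²·(1−597/11866)·837000/597 = 214.62432
  → Var(ȳ_str) = 373.97454.
Var(ȳ_srs) = (1 − 3433/29555)·1686000/3433 = 434.06946.
deff = 373.97454 / 434.06946 = 0.8616.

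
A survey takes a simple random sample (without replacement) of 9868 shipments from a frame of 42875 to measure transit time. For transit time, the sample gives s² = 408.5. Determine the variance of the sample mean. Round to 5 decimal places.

0.03187

Under SRS without replacement, Var(ȳ) = (1 − f)·s²/n with f = n/N = 9868/42875 = 0.23015743.
Var(ȳ) = (1 − 0.23015743)·408.5/9868 = 0.76984257·0.041396433 = 0.031868736.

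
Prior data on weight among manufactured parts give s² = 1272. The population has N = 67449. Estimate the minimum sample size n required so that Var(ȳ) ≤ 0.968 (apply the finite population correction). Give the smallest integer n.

1289

Without fpc, n₀ = s²/D = 1272/0.968 = 1314.0496.
With fpc, (1 − n/N)·s²/n ≤ D requires n ≥ n₀/(1 + n₀/N) = 1314.0496/(1 + 1314.0496/67449) = 1288.9383.
Rounding up, n = 1289.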